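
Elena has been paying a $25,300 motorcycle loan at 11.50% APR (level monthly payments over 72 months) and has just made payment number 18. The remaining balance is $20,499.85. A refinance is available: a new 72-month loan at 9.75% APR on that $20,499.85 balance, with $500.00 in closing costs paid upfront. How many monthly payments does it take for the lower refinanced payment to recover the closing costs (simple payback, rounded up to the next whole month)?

5 months

Current payment = 25,300 × 11.5%/12 / (1 − (1+0.0095833)^−72) = $488.07.
Refinanced payment = 20,499.85 × 0.0081250 / (1 − (1+0.0081250)^−72) = $377.20.
Monthly savings = $488.07 − $377.20 = $110.87.
Break-even = $500.00 / $110.87 = 4.51 → 5 months.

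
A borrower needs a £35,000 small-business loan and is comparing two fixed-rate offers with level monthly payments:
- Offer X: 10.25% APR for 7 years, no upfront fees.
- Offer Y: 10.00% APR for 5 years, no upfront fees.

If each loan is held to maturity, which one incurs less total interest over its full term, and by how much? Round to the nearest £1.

Offer X: at 10.25% the monthly rate is 0.0085417, so the payment is 35,000 × 0.0085417 / (1 − 1.0085417^−84) = £585.57.
Total interest on Offer X = 84 × £585.57 − £35,000 = £14,187.88.
Offer Y: at 10.00% the monthly rate is 0.0083333, so the payment is 35,000 × 0.0083333 / (1 − 1.0083333^−60) = £743.65.
Total interest on Offer Y = 60 × £743.65 − £35,000 = £9,619.00.
Offer Y is lower by £4,568.88.

Offer Y by £4,569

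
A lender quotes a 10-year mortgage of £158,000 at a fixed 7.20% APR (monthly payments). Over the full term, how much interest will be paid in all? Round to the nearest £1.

£64,101

Monthly rate = 7.2%/12 = 0.0060000; payment = 158,000 × 0.0060000 / (1 − (1+0.0060000)^−120) = £1,850.84.
Total paid = 120 × £1,850.84 = £222,100.80; interest = £222,100.80 − £158,000 = £64,100.80.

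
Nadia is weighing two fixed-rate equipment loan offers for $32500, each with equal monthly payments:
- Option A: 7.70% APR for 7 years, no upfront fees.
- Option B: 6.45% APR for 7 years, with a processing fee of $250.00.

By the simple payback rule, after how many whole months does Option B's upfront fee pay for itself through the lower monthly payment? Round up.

13 months

Option A: at 7.70% the monthly rate is 0.0064167, so the payment is 32,500 × 0.0064167 / (1 − 1.0064167^−84) = $501.71.
Option B: at 6.45% the monthly rate is 0.0053750, so the payment is 32,500 × 0.0053750 / (1 − 1.0053750^−84) = $481.82.
Monthly savings = $501.71 − $481.82 = $19.89.
Break-even = $250.00 / $19.89 = 12.57 → 13 months.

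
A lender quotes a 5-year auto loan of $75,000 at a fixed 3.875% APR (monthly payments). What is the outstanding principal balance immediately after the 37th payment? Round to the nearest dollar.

With monthly rate i = 3.875%/12 = 0.0032292, the balance after k of n payments is P · [(1+i)^n − (1+i)^k] / [(1+i)^n − 1].
(1+0.0032292)^60 = 1.21341397 and (1+0.0032292)^37 = 1.12669286, so the balance is 75,000 × (1.21341397 − 1.12669286) / (1.21341397 − 1) = $30,476.37.

$30,476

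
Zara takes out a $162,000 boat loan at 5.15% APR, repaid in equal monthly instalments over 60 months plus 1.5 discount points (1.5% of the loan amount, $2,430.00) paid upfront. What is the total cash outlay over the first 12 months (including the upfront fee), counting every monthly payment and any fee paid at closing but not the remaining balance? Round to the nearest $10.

$39,250

At 5.15% the monthly rate is 0.0042917, so the payment is 162,000 × 0.0042917 / (1 − 1.0042917^−60) = $3,068.29.
Total outlay = 12 × $3,068.29 + $2,430.00 = $39,249.48.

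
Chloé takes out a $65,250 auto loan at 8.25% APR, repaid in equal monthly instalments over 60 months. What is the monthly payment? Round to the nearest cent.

At 8.25% the monthly rate is 0.0068750, so the payment is 65,250 × 0.0068750 / (1 − 1.0068750^−60) = $1,330.86.

$1,330.86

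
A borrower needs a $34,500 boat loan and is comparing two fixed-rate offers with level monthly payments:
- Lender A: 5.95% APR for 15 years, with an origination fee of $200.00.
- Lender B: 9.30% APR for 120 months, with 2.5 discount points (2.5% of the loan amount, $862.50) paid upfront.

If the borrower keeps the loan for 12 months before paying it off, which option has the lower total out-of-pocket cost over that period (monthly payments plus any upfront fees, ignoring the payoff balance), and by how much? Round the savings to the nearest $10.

Lender A by $2,490

Lender A: monthly rate = 5.95%/12 = 0.0049583; payment = 34,500 × 0.0049583 / (1 − (1+0.0049583)^−180) = $290.20.
Lender B: at 9.30% the monthly rate is 0.0077500, so the payment is 34,500 × 0.0077500 / (1 − 1.0077500^−120) = $442.65.
Over 12 months: Lender A costs 12 × $290.20 + $200.00 = $3,682.40; Lender B costs 12 × $442.65 + $862.50 = $6,174.30.
Lender A is cheaper by $6,174.30 − $3,682.40 = $2,491.90.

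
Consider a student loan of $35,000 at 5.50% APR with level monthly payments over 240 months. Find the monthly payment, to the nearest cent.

$240.76

Monthly rate = 5.5%/12 = 0.0045833; payment = 35,000 × 0.0045833 / (1 − (1+0.0045833)^−240) = $240.76.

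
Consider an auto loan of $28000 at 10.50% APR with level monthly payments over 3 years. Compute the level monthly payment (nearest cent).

Monthly rate = 10.5%/12 = 0.0087500; payment = 28,000 × 0.0087500 / (1 − (1+0.0087500)^−36) = $910.07.

$910.07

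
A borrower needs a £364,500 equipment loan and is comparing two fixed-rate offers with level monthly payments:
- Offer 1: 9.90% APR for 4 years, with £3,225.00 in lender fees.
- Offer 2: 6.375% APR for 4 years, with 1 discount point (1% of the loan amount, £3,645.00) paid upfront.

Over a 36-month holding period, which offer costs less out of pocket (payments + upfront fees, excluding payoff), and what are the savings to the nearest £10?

Offer 1: monthly rate = 9.9%/12 = 0.0082500; payment = 364,500 × 0.0082500 / (1 − (1+0.0082500)^−48) = £9,227.17.
Offer 2: at 6.375% the monthly rate is 0.0053125, so the payment is 364,500 × 0.0053125 / (1 − 1.0053125^−48) = £8,623.10.
Over 36 months: Offer 1 costs 36 × £9,227.17 + £3,225.00 = £335,403.12; Offer 2 costs 36 × £8,623.10 + £3,645.00 = £314,076.60.
Offer 2 is cheaper by £335,403.12 − £314,076.60 = £21,326.52.

Offer 2 by £21,330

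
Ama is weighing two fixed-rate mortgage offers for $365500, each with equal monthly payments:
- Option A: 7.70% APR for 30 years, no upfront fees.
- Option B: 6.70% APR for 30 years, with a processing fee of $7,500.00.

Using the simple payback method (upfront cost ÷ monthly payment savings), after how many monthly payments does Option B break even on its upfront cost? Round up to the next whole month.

Option A: monthly rate = 7.7%/12 = 0.0064167; payment = 365,500 × 0.0064167 / (1 − (1+0.0064167)^−360) = $2,605.87.
Option B: monthly rate = 6.7%/12 = 0.0055833; payment = 365,500 × 0.0055833 / (1 − (1+0.0055833)^−360) = $2,358.49.
Monthly savings = $2,605.87 − $2,358.49 = $247.38.
Break-even = $7,500.00 / $247.38 = 30.32 → 31 months.

31 months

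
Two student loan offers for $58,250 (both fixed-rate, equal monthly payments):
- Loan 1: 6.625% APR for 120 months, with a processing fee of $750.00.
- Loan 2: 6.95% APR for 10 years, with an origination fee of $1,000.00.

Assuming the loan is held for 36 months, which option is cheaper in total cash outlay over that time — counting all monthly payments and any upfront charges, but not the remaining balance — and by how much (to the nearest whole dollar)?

Loan 1: at 6.625% the monthly rate is 0.0055208, so the payment is 58,250 × 0.0055208 / (1 − 1.0055208^−120) = $665.13.
Loan 2: at 6.95% the monthly rate is 0.0057917, so the payment is 58,250 × 0.0057917 / (1 − 1.0057917^−120) = $674.83.
Over 36 months: Loan 1 costs 36 × $665.13 + $750.00 = $24,694.68; Loan 2 costs 36 × $674.83 + $1,000.00 = $25,293.88.
Loan 1 is cheaper by $25,293.88 − $24,694.68 = $599.20.

Loan 1 by $599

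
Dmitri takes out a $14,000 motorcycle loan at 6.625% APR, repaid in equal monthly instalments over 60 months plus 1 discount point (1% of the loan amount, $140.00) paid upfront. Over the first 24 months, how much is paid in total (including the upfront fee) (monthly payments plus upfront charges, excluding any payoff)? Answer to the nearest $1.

Monthly rate = 6.625%/12 = 0.0055208; payment = 14,000 × 0.0055208 / (1 − (1+0.0055208)^−60) = $274.75.
Total outlay = 24 × $274.75 + $140.00 = $6,734.00.

$6,734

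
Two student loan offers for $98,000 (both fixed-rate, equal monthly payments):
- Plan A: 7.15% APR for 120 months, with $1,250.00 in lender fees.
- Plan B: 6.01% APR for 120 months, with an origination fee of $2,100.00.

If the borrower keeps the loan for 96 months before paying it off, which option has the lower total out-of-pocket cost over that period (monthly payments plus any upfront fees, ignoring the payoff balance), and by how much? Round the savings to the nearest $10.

Plan B by $4,620

Plan A: at 7.15% the monthly rate is 0.0059583, so the payment is 98,000 × 0.0059583 / (1 − 1.0059583^−120) = $1,145.45.
Plan B: monthly rate = 6.01%/12 = 0.0050083; payment = 98,000 × 0.0050083 / (1 − (1+0.0050083)^−120) = $1,088.49.
Over 96 months: Plan A costs 96 × $1,145.45 + $1,250.00 = $111,213.20; Plan B costs 96 × $1,088.49 + $2,100.00 = $106,595.04.
Plan B is cheaper by $111,213.20 − $106,595.04 = $4,618.16.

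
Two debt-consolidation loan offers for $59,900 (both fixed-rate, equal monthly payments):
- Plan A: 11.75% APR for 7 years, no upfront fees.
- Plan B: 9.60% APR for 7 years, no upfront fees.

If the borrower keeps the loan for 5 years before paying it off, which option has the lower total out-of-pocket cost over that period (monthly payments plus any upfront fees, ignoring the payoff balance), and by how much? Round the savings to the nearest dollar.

Plan A: monthly rate = 11.75%/12 = 0.0097917; payment = 59,900 × 0.0097917 / (1 − (1+0.0097917)^−84) = $1,049.41.
Plan B: at 9.60% the monthly rate is 0.0080000, so the payment is 59,900 × 0.0080000 / (1 − 1.0080000^−84) = $982.07.
Over 60 months: Plan A costs 60 × $1,049.41 = $62,964.60; Plan B costs 60 × $982.07 = $58,924.20.
Plan B is cheaper by $62,964.60 − $58,924.20 = $4,040.40.

Plan B by $4,040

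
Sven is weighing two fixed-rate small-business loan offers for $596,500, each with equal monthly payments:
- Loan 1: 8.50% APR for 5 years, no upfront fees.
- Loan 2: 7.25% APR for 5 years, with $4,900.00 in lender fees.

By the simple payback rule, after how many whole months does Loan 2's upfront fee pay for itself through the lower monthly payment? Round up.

Loan 1: monthly rate = 8.5%/12 = 0.0070833; payment = 596,500 × 0.0070833 / (1 − (1+0.0070833)^−60) = $12,238.11.
Loan 2: monthly rate = 7.25%/12 = 0.0060417; payment = 596,500 × 0.0060417 / (1 − (1+0.0060417)^−60) = $11,881.90.
Monthly savings = $12,238.11 − $11,881.90 = $356.21.
Break-even = $4,900.00 / $356.21 = 13.76 → 14 months.

14 months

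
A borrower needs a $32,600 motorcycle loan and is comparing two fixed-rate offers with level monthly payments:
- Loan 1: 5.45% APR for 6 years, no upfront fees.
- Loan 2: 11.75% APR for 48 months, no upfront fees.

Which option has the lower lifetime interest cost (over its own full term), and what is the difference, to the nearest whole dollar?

Loan 1 by $2,722

Loan 1: at 5.45% the monthly rate is 0.0045417, so the payment is 32,600 × 0.0045417 / (1 − 1.0045417^−72) = $531.85.
Total interest on Loan 1 = 72 × $531.85 − $32,600 = $5,693.20.
Loan 2: at 11.75% the monthly rate is 0.0097917, so the payment is 32,600 × 0.0097917 / (1 − 1.0097917^−48) = $854.49.
Total interest on Loan 2 = 48 × $854.49 − $32,600 = $8,415.52.
Loan 1 is lower by $2,722.32.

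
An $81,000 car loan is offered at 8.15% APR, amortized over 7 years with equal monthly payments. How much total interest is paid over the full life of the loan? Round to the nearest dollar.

$25,558

At 8.15% the monthly rate is 0.0067917, so the payment is 81,000 × 0.0067917 / (1 − 1.0067917^−84) = $1,268.55.
Total paid = 84 × $1,268.55 = $106,558.20; interest = $106,558.20 − $81,000 = $25,558.20.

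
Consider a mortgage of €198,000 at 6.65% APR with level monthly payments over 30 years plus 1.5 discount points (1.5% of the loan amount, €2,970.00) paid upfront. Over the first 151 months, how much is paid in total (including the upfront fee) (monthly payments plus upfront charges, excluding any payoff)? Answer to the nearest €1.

Monthly rate = 6.65%/12 = 0.0055417; payment = 198,000 × 0.0055417 / (1 − (1+0.0055417)^−360) = €1,271.09.
Total outlay = 151 × €1,271.09 + €2,970.00 = €194,904.59.

€194,905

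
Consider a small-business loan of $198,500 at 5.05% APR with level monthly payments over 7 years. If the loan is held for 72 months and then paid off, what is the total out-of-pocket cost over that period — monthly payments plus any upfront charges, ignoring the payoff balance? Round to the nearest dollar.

Monthly rate = 5.05%/12 = 0.0042083; payment = 198,500 × 0.0042083 / (1 − (1+0.0042083)^−84) = $2,810.25.
Total outlay = 72 × $2,810.25 = $202,338.00.

$202,338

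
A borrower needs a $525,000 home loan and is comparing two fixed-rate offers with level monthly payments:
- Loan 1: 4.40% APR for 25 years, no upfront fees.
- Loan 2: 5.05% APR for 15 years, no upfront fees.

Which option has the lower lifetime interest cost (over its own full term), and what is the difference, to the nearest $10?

Loan 2 by $116,760

Loan 1: monthly rate = 4.4%/12 = 0.0036667; payment = 525,000 × 0.0036667 / (1 − (1+0.0036667)^−300) = $2,888.40.
Total interest on Loan 1 = 300 × $2,888.40 − $525,000 = $341,520.00.
Loan 2: monthly rate = 5.05%/12 = 0.0042083; payment = 525,000 × 0.0042083 / (1 − (1+0.0042083)^−180) = $4,165.35.
Total interest on Loan 2 = 180 × $4,165.35 − $525,000 = $224,763.00.
Loan 2 is lower by $116,757.00.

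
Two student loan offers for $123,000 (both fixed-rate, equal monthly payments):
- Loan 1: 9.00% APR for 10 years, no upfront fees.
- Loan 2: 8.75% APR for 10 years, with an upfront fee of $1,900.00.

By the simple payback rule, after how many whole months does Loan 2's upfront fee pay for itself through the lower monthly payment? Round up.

Loan 1: monthly rate = 9%/12 = 0.0075000; payment = 123,000 × 0.0075000 / (1 − (1+0.0075000)^−120) = $1,558.11.
Loan 2: monthly rate = 8.75%/12 = 0.0072917; payment = 123,000 × 0.0072917 / (1 − (1+0.0072917)^−120) = $1,541.52.
Monthly savings = $1,558.11 − $1,541.52 = $16.59.
Break-even = $1,900.00 / $16.59 = 114.53 → 115 months.

115 months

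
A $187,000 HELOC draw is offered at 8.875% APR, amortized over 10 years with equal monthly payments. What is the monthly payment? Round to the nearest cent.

$2,356.21

At 8.875% the monthly rate is 0.0073958, so the payment is 187,000 × 0.0073958 / (1 − 1.0073958^−120) = $2,356.21.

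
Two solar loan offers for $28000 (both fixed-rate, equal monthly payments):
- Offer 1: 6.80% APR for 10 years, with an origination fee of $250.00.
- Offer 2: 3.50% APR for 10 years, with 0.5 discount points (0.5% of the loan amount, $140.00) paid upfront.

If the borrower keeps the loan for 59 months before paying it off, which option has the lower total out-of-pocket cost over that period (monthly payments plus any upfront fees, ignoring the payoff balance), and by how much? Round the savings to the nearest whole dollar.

Offer 1: at 6.80% the monthly rate is 0.0056667, so the payment is 28,000 × 0.0056667 / (1 − 1.0056667^−120) = $322.22.
Offer 2: monthly rate = 3.5%/12 = 0.0029167; payment = 28,000 × 0.0029167 / (1 − (1+0.0029167)^−120) = $276.88.
Over 59 months: Offer 1 costs 59 × $322.22 + $250.00 = $19,260.98; Offer 2 costs 59 × $276.88 + $140.00 = $16,475.92.
Offer 2 is cheaper by $19,260.98 − $16,475.92 = $2,785.06.

Offer 2 by $2,785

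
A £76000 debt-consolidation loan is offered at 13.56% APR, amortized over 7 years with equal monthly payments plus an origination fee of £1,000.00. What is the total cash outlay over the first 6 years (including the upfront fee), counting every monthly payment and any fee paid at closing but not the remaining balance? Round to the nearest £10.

£102,220

Monthly rate = 13.56%/12 = 0.0113000; payment = 76,000 × 0.0113000 / (1 − (1+0.0113000)^−84) = £1,405.83.
Total outlay = 72 × £1,405.83 + £1,000.00 = £102,219.76.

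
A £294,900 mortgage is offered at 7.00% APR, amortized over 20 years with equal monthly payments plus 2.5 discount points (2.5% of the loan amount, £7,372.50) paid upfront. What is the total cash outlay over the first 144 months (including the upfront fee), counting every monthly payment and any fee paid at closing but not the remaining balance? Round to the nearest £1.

Monthly rate = 7%/12 = 0.0058333; payment = 294,900 × 0.0058333 / (1 − (1+0.0058333)^−240) = £2,286.36.
Total outlay = 144 × £2,286.36 + £7,372.50 = £336,608.34.

£336,608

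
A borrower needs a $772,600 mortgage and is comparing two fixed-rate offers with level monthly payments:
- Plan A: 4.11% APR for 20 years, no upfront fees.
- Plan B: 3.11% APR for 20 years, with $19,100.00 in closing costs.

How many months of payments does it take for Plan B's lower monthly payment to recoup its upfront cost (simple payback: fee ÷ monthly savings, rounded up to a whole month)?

48 months

Plan A: at 4.11% the monthly rate is 0.0034250, so the payment is 772,600 × 0.0034250 / (1 − 1.0034250^−240) = $4,726.71.
Plan B: monthly rate = 3.11%/12 = 0.0025917; payment = 772,600 × 0.0025917 / (1 − (1+0.0025917)^−240) = $4,327.49.
Monthly savings = $4,726.71 − $4,327.49 = $399.22.
Break-even = $19,100.00 / $399.22 = 47.84 → 48 months.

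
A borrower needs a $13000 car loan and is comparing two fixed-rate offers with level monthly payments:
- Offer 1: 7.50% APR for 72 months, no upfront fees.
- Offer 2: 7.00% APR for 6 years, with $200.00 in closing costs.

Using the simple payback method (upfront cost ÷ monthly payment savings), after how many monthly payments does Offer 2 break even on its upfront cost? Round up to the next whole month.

64 months

Offer 1: at 7.50% the monthly rate is 0.0062500, so the payment is 13,000 × 0.0062500 / (1 − 1.0062500^−72) = $224.77.
Offer 2: monthly rate = 7%/12 = 0.0058333; payment = 13,000 × 0.0058333 / (1 − (1+0.0058333)^−72) = $221.64.
Monthly savings = $224.77 − $221.64 = $3.13.
Break-even = $200.00 / $3.13 = 63.90 → 64 months.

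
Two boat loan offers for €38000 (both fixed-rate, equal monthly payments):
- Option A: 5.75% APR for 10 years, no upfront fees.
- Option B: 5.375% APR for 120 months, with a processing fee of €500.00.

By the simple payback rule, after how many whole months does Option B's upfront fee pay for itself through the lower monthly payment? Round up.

Option A: at 5.75% the monthly rate is 0.0047917, so the payment is 38,000 × 0.0047917 / (1 − 1.0047917^−120) = €417.12.
Option B: at 5.375% the monthly rate is 0.0044792, so the payment is 38,000 × 0.0044792 / (1 − 1.0044792^−120) = €410.05.
Monthly savings = €417.12 − €410.05 = €7.07.
Break-even = €500.00 / €7.07 = 70.72 → 71 months.

71 months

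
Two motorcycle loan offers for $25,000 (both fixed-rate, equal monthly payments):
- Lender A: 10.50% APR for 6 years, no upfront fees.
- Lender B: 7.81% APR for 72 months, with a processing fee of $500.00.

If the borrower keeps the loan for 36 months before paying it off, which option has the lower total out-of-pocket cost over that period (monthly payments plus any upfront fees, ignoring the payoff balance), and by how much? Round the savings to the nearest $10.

Lender B by $700

Lender A: at 10.50% the monthly rate is 0.0087500, so the payment is 25,000 × 0.0087500 / (1 − 1.0087500^−72) = $469.47.
Lender B: at 7.81% the monthly rate is 0.0065083, so the payment is 25,000 × 0.0065083 / (1 − 1.0065083^−72) = $436.02.
Over 36 months: Lender A costs 36 × $469.47 = $16,900.92; Lender B costs 36 × $436.02 + $500.00 = $16,196.72.
Lender B is cheaper by $16,900.92 − $16,196.72 = $704.20.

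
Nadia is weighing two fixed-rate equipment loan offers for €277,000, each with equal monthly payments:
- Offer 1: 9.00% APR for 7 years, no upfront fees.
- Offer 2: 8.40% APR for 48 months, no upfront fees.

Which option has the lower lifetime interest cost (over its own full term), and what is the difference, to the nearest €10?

Offer 2 by €47,260

Offer 1: at 9.00% the monthly rate is 0.0075000, so the payment is 277,000 × 0.0075000 / (1 − 1.0075000^−84) = €4,456.67.
Total interest on Offer 1 = 84 × €4,456.67 − €277,000 = €97,360.28.
Offer 2: monthly rate = 8.4%/12 = 0.0070000; payment = 277,000 × 0.0070000 / (1 − (1+0.0070000)^−48) = €6,814.51.
Total interest on Offer 2 = 48 × €6,814.51 − €277,000 = €50,096.48.
Offer 2 is lower by €47,263.80.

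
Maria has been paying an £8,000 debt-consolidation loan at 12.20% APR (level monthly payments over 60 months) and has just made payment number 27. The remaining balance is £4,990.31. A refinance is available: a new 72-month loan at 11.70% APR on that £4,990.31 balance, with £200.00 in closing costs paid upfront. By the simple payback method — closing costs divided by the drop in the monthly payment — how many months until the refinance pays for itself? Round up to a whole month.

Current payment = 8,000 × 12.2%/12 / (1 − (1+0.0101667)^−60) = £178.77.
Refinanced payment = 4,990.31 × 0.0097500 / (1 − (1+0.0097500)^−72) = £96.78.
Monthly savings = £178.77 − £96.78 = £81.99.
Break-even = £200.00 / £81.99 = 2.44 → 3 months.

3 months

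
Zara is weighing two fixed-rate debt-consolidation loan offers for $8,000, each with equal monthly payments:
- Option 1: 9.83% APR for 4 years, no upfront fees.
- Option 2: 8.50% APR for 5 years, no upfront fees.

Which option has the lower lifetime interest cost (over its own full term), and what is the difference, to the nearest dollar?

Option 1 by $140

Option 1: monthly rate = 9.83%/12 = 0.0081917; payment = 8,000 × 0.0081917 / (1 − (1+0.0081917)^−48) = $202.25.
Total interest on Option 1 = 48 × $202.25 − $8,000 = $1,708.00.
Option 2: at 8.50% the monthly rate is 0.0070833, so the payment is 8,000 × 0.0070833 / (1 − 1.0070833^−60) = $164.13.
Total interest on Option 2 = 60 × $164.13 − $8,000 = $1,847.80.
Option 1 is lower by $139.80.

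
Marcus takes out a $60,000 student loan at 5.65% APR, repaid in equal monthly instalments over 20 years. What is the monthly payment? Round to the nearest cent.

Monthly rate = 5.65%/12 = 0.0047083; payment = 60,000 × 0.0047083 / (1 − (1+0.0047083)^−240) = $417.83.

$417.83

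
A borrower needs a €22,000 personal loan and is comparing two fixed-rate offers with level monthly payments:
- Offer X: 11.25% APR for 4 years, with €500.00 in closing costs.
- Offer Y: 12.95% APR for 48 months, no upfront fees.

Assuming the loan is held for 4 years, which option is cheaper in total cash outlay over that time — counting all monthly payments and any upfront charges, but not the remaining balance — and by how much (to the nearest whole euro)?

Offer X by €382

Offer X: monthly rate = 11.25%/12 = 0.0093750; payment = 22,000 × 0.0093750 / (1 − (1+0.0093750)^−48) = €571.28.
Offer Y: at 12.95% the monthly rate is 0.0107917, so the payment is 22,000 × 0.0107917 / (1 − 1.0107917^−48) = €589.66.
Over 48 months: Offer X costs 48 × €571.28 + €500.00 = €27,921.44; Offer Y costs 48 × €589.66 = €28,303.68.
Offer X is cheaper by €28,303.68 − €27,921.44 = €382.24.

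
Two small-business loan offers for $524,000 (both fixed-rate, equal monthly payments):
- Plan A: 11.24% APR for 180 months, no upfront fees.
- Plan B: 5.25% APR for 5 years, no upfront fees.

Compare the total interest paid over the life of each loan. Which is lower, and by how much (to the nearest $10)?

Plan A: at 11.24% the monthly rate is 0.0093667, so the payment is 524,000 × 0.0093667 / (1 − 1.0093667^−180) = $6,034.98.
Total interest on Plan A = 180 × $6,034.98 − $524,000 = $562,296.40.
Plan B: monthly rate = 5.25%/12 = 0.0043750; payment = 524,000 × 0.0043750 / (1 − (1+0.0043750)^−60) = $9,948.66.
Total interest on Plan B = 60 × $9,948.66 − $524,000 = $72,919.60.
Plan B is lower by $489,376.80.

Plan B by $489,380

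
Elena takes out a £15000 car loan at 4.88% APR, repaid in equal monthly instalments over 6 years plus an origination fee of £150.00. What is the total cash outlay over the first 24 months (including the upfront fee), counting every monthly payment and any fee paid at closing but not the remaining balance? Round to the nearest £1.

At 4.88% the monthly rate is 0.0040667, so the payment is 15,000 × 0.0040667 / (1 − 1.0040667^−72) = £240.74.
Total outlay = 24 × £240.74 + £150.00 = £5,927.76.

£5,928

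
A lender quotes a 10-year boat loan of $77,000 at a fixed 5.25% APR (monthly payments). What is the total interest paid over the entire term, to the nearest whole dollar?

$22,138

At 5.25% the monthly rate is 0.0043750, so the payment is 77,000 × 0.0043750 / (1 − 1.0043750^−120) = $826.15.
Total paid = 120 × $826.15 = $99,138.00; interest = $99,138.00 − $77,000 = $22,138.00.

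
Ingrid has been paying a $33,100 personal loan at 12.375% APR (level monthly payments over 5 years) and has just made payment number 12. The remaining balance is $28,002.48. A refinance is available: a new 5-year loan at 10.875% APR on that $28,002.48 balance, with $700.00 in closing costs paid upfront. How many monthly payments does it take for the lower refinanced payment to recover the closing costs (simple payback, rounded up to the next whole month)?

6 months

Current payment = 33,100 × 12.375%/12 / (1 − (1+0.0103125)^−60) = $742.58.
Refinanced payment = 28,002.48 × 0.0090625 / (1 − (1+0.0090625)^−60) = $607.10.
Monthly savings = $742.58 − $607.10 = $135.48.
Break-even = $700.00 / $135.48 = 5.17 → 6 months.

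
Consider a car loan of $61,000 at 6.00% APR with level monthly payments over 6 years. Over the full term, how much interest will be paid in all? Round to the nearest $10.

At 6.00% the monthly rate is 0.0050000, so the payment is 61,000 × 0.0050000 / (1 − 1.0050000^−72) = $1,010.95.
Total paid = 72 × $1,010.95 = $72,788.40; interest = $72,788.40 − $61,000 = $11,788.40.

$11,790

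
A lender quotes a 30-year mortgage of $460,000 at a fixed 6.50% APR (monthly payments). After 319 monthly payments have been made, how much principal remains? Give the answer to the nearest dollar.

With monthly rate i = 6.5%/12 = 0.0054167, the balance after k of n payments is P · [(1+i)^n − (1+i)^k] / [(1+i)^n − 1].
(1+0.0054167)^360 = 6.99179797 and (1+0.0054167)^319 = 5.60272857, so the balance is 460,000 × (6.99179797 − 5.60272857) / (6.99179797 − 1) = $106,641.10.

$106,641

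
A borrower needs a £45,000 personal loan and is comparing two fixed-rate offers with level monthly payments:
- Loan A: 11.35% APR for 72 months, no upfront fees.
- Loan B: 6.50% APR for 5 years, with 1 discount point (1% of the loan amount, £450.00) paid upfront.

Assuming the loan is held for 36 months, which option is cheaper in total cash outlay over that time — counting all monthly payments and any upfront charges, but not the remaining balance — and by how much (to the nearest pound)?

Loan A by £1,021

Loan A: at 11.35% the monthly rate is 0.0094583, so the payment is 45,000 × 0.0094583 / (1 − 1.0094583^−72) = £864.62.
Loan B: at 6.50% the monthly rate is 0.0054167, so the payment is 45,000 × 0.0054167 / (1 − 1.0054167^−60) = £880.48.
Over 36 months: Loan A costs 36 × £864.62 = £31,126.32; Loan B costs 36 × £880.48 + £450.00 = £32,147.28.
Loan A is cheaper by £32,147.28 − £31,126.32 = £1,020.96.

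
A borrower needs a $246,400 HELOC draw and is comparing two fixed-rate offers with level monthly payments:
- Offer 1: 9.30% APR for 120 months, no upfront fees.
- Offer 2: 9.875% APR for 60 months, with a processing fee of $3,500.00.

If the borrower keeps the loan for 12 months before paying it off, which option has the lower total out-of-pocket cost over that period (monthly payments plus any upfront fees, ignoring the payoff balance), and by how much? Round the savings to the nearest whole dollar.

Offer 1 by $28,204

Offer 1: monthly rate = 9.3%/12 = 0.0077500; payment = 246,400 × 0.0077500 / (1 − (1+0.0077500)^−120) = $3,161.44.
Offer 2: monthly rate = 9.875%/12 = 0.0082292; payment = 246,400 × 0.0082292 / (1 − (1+0.0082292)^−60) = $5,220.13.
Over 12 months: Offer 1 costs 12 × $3,161.44 = $37,937.28; Offer 2 costs 12 × $5,220.13 + $3,500.00 = $66,141.56.
Offer 1 is cheaper by $66,141.56 − $37,937.28 = $28,204.28.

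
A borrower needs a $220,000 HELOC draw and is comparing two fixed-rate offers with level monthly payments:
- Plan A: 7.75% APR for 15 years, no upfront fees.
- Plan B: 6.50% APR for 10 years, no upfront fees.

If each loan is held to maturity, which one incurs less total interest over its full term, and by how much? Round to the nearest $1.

Plan A: at 7.75% the monthly rate is 0.0064583, so the payment is 220,000 × 0.0064583 / (1 − 1.0064583^−180) = $2,070.81.
Total interest on Plan A = 180 × $2,070.81 − $220,000 = $152,745.80.
Plan B: monthly rate = 6.5%/12 = 0.0054167; payment = 220,000 × 0.0054167 / (1 − (1+0.0054167)^−120) = $2,498.06.
Total interest on Plan B = 120 × $2,498.06 − $220,000 = $79,767.20.
Plan B is lower by $72,978.60.

Plan B by $72,979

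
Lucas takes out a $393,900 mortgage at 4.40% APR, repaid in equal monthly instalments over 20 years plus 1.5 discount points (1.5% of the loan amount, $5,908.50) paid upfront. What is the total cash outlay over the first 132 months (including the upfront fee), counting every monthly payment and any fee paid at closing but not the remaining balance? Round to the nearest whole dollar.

$332,053

Monthly rate = 4.4%/12 = 0.0036667; payment = 393,900 × 0.0036667 / (1 − (1+0.0036667)^−240) = $2,470.79.
Total outlay = 132 × $2,470.79 + $5,908.50 = $332,052.78.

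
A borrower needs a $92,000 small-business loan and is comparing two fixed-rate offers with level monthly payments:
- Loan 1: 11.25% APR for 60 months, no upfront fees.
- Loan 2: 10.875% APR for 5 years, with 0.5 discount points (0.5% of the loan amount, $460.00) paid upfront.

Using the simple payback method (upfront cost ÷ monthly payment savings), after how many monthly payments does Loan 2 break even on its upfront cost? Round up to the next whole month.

27 months

Loan 1: monthly rate = 11.25%/12 = 0.0093750; payment = 92,000 × 0.0093750 / (1 − (1+0.0093750)^−60) = $2,011.79.
Loan 2: monthly rate = 10.875%/12 = 0.0090625; payment = 92,000 × 0.0090625 / (1 − (1+0.0090625)^−60) = $1,994.57.
Monthly savings = $2,011.79 − $1,994.57 = $17.22.
Break-even = $460.00 / $17.22 = 26.71 → 27 months.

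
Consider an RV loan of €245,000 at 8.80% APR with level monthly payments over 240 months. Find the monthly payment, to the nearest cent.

Monthly rate = 8.8%/12 = 0.0073333; payment = 245,000 × 0.0073333 / (1 − (1+0.0073333)^−240) = €2,172.91.

€2,172.91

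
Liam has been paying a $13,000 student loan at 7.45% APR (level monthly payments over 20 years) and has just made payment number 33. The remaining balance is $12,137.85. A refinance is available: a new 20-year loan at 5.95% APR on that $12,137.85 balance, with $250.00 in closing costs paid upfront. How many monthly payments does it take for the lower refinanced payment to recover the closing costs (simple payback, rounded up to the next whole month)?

Current payment = 13,000 × 7.45%/12 / (1 − (1+0.0062083)^−240) = $104.33.
Refinanced payment = 12,137.85 × 0.0049583 / (1 − (1+0.0049583)^−240) = $86.61.
Monthly savings = $104.33 − $86.61 = $17.72.
Break-even = $250.00 / $17.72 = 14.11 → 15 months.

15 months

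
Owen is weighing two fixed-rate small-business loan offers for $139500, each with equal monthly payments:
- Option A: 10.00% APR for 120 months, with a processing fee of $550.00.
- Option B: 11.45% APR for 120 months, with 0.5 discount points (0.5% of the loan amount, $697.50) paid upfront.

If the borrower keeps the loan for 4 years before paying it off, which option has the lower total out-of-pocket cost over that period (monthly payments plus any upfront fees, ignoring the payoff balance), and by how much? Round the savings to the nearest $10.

Option A: monthly rate = 10%/12 = 0.0083333; payment = 139,500 × 0.0083333 / (1 − (1+0.0083333)^−120) = $1,843.50.
Option B: monthly rate = 11.45%/12 = 0.0095417; payment = 139,500 × 0.0095417 / (1 − (1+0.0095417)^−120) = $1,957.32.
Over 48 months: Option A costs 48 × $1,843.50 + $550.00 = $89,038.00; Option B costs 48 × $1,957.32 + $697.50 = $94,648.86.
Option A is cheaper by $94,648.86 − $89,038.00 = $5,610.86.

Option A by $5,610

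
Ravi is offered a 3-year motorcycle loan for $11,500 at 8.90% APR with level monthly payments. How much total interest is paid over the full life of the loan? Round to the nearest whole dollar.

Monthly rate = 8.9%/12 = 0.0074167; payment = 11,500 × 0.0074167 / (1 − (1+0.0074167)^−36) = $365.16.
Total paid = 36 × $365.16 = $13,145.76; interest = $13,145.76 − $11,500 = $1,645.76.

$1,646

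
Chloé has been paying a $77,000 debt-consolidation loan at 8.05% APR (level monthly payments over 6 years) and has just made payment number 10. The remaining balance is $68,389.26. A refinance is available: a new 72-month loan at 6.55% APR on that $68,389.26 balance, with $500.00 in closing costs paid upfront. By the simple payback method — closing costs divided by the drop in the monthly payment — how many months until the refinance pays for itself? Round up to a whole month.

Current payment = 77,000 × 8.05%/12 / (1 − (1+0.0067083)^−72) = $1,351.94.
Refinanced payment = 68,389.26 × 0.0054583 / (1 − (1+0.0054583)^−72) = $1,151.25.
Monthly savings = $1,351.94 − $1,151.25 = $200.69.
Break-even = $500.00 / $200.69 = 2.49 → 3 months.

3 months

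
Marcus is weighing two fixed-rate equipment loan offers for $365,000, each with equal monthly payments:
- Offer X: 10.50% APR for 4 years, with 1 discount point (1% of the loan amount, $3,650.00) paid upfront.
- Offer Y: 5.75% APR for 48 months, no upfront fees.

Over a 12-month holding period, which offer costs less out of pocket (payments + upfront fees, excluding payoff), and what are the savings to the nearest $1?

Offer Y by $13,430

Offer X: monthly rate = 10.5%/12 = 0.0087500; payment = 365,000 × 0.0087500 / (1 − (1+0.0087500)^−48) = $9,345.23.
Offer Y: at 5.75% the monthly rate is 0.0047917, so the payment is 365,000 × 0.0047917 / (1 − 1.0047917^−48) = $8,530.26.
Over 12 months: Offer X costs 12 × $9,345.23 + $3,650.00 = $115,792.76; Offer Y costs 12 × $8,530.26 = $102,363.12.
Offer Y is cheaper by $115,792.76 − $102,363.12 = $13,429.64.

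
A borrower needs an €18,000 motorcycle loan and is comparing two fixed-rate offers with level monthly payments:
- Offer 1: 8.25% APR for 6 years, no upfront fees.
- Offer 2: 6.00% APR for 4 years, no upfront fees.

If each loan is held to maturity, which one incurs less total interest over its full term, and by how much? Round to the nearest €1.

Offer 1: at 8.25% the monthly rate is 0.0068750, so the payment is 18,000 × 0.0068750 / (1 − 1.0068750^−72) = €317.80.
Total interest on Offer 1 = 72 × €317.80 − €18,000 = €4,881.60.
Offer 2: monthly rate = 6%/12 = 0.0050000; payment = 18,000 × 0.0050000 / (1 − (1+0.0050000)^−48) = €422.73.
Total interest on Offer 2 = 48 × €422.73 − €18,000 = €2,291.04.
Offer 2 is lower by €2,590.56.

Offer 2 by €2,591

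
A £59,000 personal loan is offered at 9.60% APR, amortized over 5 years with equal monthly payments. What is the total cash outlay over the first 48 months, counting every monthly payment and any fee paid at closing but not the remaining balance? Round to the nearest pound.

Monthly rate = 9.6%/12 = 0.0080000; payment = 59,000 × 0.0080000 / (1 − (1+0.0080000)^−60) = £1,242.00.
Total outlay = 48 × £1,242.00 = £59,616.00.

£59,616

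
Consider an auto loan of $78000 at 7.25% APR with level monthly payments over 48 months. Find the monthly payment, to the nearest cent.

$1,876.87

At 7.25% the monthly rate is 0.0060417, so the payment is 78,000 × 0.0060417 / (1 − 1.0060417^−48) = $1,876.87.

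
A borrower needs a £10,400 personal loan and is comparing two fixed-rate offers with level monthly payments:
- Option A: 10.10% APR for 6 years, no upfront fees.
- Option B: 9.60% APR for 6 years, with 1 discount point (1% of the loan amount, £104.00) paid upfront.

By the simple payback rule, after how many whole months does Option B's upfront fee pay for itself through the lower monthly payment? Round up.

Option A: monthly rate = 10.1%/12 = 0.0084167; payment = 10,400 × 0.0084167 / (1 − (1+0.0084167)^−72) = £193.19.
Option B: at 9.60% the monthly rate is 0.0080000, so the payment is 10,400 × 0.0080000 / (1 − 1.0080000^−72) = £190.58.
Monthly savings = £193.19 − £190.58 = £2.61.
Break-even = £104.00 / £2.61 = 39.85 → 40 months.

40 months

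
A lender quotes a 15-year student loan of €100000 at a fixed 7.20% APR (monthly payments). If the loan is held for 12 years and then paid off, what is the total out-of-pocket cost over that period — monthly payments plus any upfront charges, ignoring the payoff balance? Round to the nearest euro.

Monthly rate = 7.2%/12 = 0.0060000; payment = 100,000 × 0.0060000 / (1 − (1+0.0060000)^−180) = €910.05.
Total outlay = 144 × €910.05 = €131,047.20.

€131,047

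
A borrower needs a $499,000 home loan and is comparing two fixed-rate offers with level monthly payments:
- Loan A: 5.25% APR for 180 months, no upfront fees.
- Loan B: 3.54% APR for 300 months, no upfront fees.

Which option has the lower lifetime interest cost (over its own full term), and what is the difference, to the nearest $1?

Loan A by $30,606

Loan A: monthly rate = 5.25%/12 = 0.0043750; payment = 499,000 × 0.0043750 / (1 − (1+0.0043750)^−180) = $4,011.35.
Total interest on Loan A = 180 × $4,011.35 − $499,000 = $223,043.00.
Loan B: at 3.54% the monthly rate is 0.0029500, so the payment is 499,000 × 0.0029500 / (1 − 1.0029500^−300) = $2,508.83.
Total interest on Loan B = 300 × $2,508.83 − $499,000 = $253,649.00.
Loan A is lower by $30,606.00.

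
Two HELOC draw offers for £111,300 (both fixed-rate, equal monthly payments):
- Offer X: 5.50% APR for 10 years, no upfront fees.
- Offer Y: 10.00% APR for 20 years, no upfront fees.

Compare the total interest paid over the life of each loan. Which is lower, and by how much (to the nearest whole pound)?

Offer X: at 5.50% the monthly rate is 0.0045833, so the payment is 111,300 × 0.0045833 / (1 − 1.0045833^−120) = £1,207.90.
Total interest on Offer X = 120 × £1,207.90 − £111,300 = £33,648.00.
Offer Y: monthly rate = 10%/12 = 0.0083333; payment = 111,300 × 0.0083333 / (1 − (1+0.0083333)^−240) = £1,074.07.
Total interest on Offer Y = 240 × £1,074.07 − £111,300 = £146,476.80.
Offer X is lower by £112,828.80.

Offer X by £112,829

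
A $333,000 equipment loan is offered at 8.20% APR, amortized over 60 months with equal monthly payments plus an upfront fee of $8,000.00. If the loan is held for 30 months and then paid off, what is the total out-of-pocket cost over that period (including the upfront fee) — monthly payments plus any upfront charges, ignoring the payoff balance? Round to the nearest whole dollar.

At 8.20% the monthly rate is 0.0068333, so the payment is 333,000 × 0.0068333 / (1 − 1.0068333^−60) = $6,783.96.
Total outlay = 30 × $6,783.96 + $8,000.00 = $211,518.80.

$211,519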